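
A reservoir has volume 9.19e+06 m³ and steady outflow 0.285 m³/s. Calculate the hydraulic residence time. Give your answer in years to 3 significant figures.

1.02 yr

Q = 0.285 m³/s × 3.156e+07 s/yr = 8.994e+06 m³/yr.
Hydraulic residence time τ = V/Q = 9.19e+06/8.994e+06 = 1.022 yr.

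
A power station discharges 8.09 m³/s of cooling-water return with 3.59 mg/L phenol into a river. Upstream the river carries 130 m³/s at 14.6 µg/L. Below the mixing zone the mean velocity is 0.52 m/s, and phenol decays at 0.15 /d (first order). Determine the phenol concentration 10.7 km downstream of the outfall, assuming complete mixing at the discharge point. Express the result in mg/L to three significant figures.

14.6 µg/L = 0.0146 mg/L.
After complete mixing, C₀ = (8.09·3.59 + 130·0.0146) / 138.1 = 0.2241 mg/L.
Travel time t = 1.07e+04 m / 0.52 m/s = 2.058e+04 s = 0.2382 d.
C = 0.2241·exp(−0.15·0.2382) = 0.2241·0.9649 = 0.2162 mg/L.

0.216 mg/L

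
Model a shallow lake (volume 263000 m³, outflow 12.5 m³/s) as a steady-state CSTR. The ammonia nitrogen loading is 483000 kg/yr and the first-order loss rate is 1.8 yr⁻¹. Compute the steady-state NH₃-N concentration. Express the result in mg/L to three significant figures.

1.22 mg/L

Outflow Q = 12.5 m³/s × 3.156e+07 s/yr = 3.945e+08 m³/yr.
Steady-state CSTR mass balance: W = Q·C + k·V·C, so C = W/(Q + kV).
Q + kV = 3.945e+08 + 1.8·263000 = 3.949e+08 m³/yr.
C = 483000/3.949e+08 = 0.001223 kg/m³ = 1.223 mg/L.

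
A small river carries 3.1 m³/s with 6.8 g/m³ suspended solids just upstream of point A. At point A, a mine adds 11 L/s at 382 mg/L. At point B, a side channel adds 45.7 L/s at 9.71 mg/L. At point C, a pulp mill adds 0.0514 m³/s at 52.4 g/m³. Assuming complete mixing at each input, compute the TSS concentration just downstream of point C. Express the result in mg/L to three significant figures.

8.86 mg/L

11 L/s = 0.011 m³/s.
After input A: C = (3.1·6.8 + 0.011·382) / 3.111 = 8.127 mg/L.
45.7 L/s = 0.0457 m³/s.
After input B: C = (3.111·8.127 + 0.0457·9.71) / 3.157 = 8.15 mg/L.
After input C: C = (3.157·8.15 + 0.0514·52.4) / 3.208 = 8.859 mg/L.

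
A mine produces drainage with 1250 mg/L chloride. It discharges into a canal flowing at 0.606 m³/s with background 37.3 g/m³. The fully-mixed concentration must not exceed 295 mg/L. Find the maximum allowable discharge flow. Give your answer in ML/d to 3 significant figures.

Mass balance at complete mixing: C_std·(Q_w + Q_r) = Q_w·C_e + Q_r·C_b.
Rearranging, Q_w = Q_r·(C_std − C_b)/(C_e − C_std) = 0.606·(295 − 37.3) / (1250 − 295) = 0.1635 m³/s.
= 14.13 ML/d.

14.1 ML/d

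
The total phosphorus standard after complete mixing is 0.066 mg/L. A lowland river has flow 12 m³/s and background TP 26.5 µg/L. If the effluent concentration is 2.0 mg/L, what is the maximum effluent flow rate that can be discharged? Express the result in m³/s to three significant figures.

0.245 m³/s

26.5 µg/L = 0.0265 mg/L.
Mass balance at complete mixing: C_std·(Q_w + Q_r) = Q_w·C_e + Q_r·C_b.
Rearranging, Q_w = Q_r·(C_std − C_b)/(C_e − C_std) = 12·(0.066 − 0.0265) / (2 − 0.066) = 0.2451 m³/s.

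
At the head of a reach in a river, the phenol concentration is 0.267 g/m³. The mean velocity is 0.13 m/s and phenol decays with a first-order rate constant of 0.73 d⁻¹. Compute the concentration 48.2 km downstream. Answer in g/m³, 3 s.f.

Travel time t = 48.2 km / 0.13 m/s = 4.82e+04/0.13 = 3.708e+05 s = 4.291 d.
First-order decay: C = 0.267·exp(−0.73·4.291) = 0.267·0.0436 = 0.01164 g/m³.

0.0116 g/m³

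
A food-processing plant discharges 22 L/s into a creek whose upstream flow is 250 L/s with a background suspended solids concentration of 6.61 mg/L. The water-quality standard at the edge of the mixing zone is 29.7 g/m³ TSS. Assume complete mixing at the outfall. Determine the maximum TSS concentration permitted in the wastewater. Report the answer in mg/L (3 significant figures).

292 mg/L

22 L/s = 0.022 m³/s.
250 L/s = 0.25 m³/s.
Mass balance: 29.7·0.272 = 0.022·Cₑ + 0.25·6.61.
Cₑ = (8.078 − 1.653) / 0.022 = 292.1 mg/L.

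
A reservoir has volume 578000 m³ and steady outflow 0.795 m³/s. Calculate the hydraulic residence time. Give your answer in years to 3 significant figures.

Q = 0.795 m³/s × 3.156e+07 s/yr = 2.509e+07 m³/yr.
Hydraulic residence time τ = V/Q = 578000/2.509e+07 = 0.02304 yr.

0.0230 yr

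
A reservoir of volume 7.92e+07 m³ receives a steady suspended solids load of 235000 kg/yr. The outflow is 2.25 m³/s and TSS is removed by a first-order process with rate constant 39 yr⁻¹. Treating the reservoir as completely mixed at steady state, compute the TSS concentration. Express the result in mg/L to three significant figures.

0.0744 mg/L

Outflow Q = 2.25 m³/s × 3.156e+07 s/yr = 7.1e+07 m³/yr.
Steady-state CSTR mass balance: W = Q·C + k·V·C, so C = W/(Q + kV).
Q + kV = 7.1e+07 + 39·7.92e+07 = 3.16e+09 m³/yr.
C = 235000/3.16e+09 = 7.437e-05 kg/m³ = 0.07437 mg/L.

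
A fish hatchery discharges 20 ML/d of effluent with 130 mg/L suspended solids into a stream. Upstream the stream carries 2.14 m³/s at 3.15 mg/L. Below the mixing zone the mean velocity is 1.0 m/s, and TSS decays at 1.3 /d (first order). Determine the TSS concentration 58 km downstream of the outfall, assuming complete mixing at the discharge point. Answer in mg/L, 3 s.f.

20 ML/d = 0.2315 m³/s.
After complete mixing, C₀ = (0.2315·130 + 2.14·3.15) / 2.371 = 15.53 mg/L.
Travel time t = 5.8e+04 m / 1.0 m/s = 5.8e+04 s = 0.6713 d.
C = 15.53·exp(−1.3·0.6713) = 15.53·0.4178 = 6.49 mg/L.

6.49 mg/L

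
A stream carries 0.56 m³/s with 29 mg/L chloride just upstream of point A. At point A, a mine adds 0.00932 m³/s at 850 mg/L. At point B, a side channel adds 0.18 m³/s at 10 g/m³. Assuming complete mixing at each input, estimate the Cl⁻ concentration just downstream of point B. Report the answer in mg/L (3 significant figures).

After input A: C = (0.56·29 + 0.00932·850) / 0.5693 = 42.44 mg/L.
After input B: C = (0.5693·42.44 + 0.18·10) / 0.7493 = 34.65 mg/L.

34.6 mg/L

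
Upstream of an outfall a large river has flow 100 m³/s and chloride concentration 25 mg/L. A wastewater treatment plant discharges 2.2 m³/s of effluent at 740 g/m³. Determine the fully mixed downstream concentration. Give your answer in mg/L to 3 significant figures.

By mass balance at complete mixing, C = (2.2·740 + 100·25) / (2.2 + 100) = 4128/102.2 = 40.39 mg/L.

40.4 mg/L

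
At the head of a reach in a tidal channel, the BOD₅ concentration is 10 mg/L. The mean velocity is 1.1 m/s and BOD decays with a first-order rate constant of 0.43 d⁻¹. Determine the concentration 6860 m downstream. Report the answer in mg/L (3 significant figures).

9.69 mg/L

Travel time t = 6860 m / 1.1 m/s = 6860/1.1 = 6236 s = 0.07218 d.
First-order decay: C = 10·exp(−0.43·0.07218) = 10·0.9694 = 9.694 mg/L.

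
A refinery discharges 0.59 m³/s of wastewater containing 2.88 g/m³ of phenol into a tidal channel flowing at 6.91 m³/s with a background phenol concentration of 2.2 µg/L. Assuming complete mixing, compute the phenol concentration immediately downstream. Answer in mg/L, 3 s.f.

2.2 µg/L = 0.0022 mg/L.
By mass balance at complete mixing, C = (0.59·2.88 + 6.91·0.0022) / (0.59 + 6.91) = 1.714/7.5 = 0.2286 mg/L.

0.229 mg/L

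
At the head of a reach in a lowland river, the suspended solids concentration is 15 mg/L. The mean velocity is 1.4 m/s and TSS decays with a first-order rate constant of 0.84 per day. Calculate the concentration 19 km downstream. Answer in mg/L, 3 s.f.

13.1 mg/L

Travel time t = 19 km / 1.4 m/s = 1.9e+04/1.4 = 1.357e+04 s = 0.1571 d.
First-order decay: C = 15·exp(−0.84·0.1571) = 15·0.8764 = 13.15 mg/L.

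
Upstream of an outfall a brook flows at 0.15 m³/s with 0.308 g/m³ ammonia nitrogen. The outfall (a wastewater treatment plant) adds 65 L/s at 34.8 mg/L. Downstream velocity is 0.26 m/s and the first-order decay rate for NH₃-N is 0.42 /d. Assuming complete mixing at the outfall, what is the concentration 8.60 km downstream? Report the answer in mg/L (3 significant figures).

9.14 mg/L

65 L/s = 0.065 m³/s.
After complete mixing, C₀ = (0.065·34.8 + 0.15·0.308) / 0.215 = 10.74 mg/L.
Travel time t = 8600 m / 0.26 m/s = 3.308e+04 s = 0.3828 d.
C = 10.74·exp(−0.42·0.3828) = 10.74·0.8515 = 9.141 mg/L.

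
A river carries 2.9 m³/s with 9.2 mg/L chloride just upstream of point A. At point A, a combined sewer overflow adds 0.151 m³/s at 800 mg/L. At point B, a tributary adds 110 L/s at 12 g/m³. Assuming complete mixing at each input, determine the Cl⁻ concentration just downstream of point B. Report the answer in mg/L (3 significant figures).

After input A: C = (2.9·9.2 + 0.151·800) / 3.051 = 48.34 mg/L.
110 L/s = 0.11 m³/s.
After input B: C = (3.051·48.34 + 0.11·12) / 3.161 = 47.07 mg/L.

47.1 mg/L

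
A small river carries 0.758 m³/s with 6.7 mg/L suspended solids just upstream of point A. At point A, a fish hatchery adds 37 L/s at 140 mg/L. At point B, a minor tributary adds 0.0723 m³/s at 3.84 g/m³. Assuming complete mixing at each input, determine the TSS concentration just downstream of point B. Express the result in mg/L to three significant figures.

12.1 mg/L

37 L/s = 0.037 m³/s.
After input A: C = (0.758·6.7 + 0.037·140) / 0.795 = 12.9 mg/L.
After input B: C = (0.795·12.9 + 0.0723·3.84) / 0.8673 = 12.15 mg/L.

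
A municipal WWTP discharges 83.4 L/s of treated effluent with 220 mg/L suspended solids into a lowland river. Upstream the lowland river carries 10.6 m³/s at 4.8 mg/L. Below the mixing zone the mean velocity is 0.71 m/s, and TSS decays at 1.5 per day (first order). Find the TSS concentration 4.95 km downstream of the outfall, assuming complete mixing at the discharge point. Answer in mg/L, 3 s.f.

83.4 L/s = 0.0834 m³/s.
After complete mixing, C₀ = (0.0834·220 + 10.6·4.8) / 10.68 = 6.48 mg/L.
Travel time t = 4950 m / 0.71 m/s = 6972 s = 0.08069 d.
C = 6.48·exp(−1.5·0.08069) = 6.48·0.886 = 5.741 mg/L.

5.74 mg/L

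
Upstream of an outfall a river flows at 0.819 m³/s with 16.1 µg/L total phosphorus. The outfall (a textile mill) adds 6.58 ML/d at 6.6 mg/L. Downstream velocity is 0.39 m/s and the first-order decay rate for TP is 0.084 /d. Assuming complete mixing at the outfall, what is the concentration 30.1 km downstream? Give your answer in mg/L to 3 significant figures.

6.58 ML/d = 0.07616 m³/s.
16.1 µg/L = 0.0161 mg/L.
After complete mixing, C₀ = (0.07616·6.6 + 0.819·0.0161) / 0.8952 = 0.5762 mg/L.
Travel time t = 3.01e+04 m / 0.39 m/s = 7.718e+04 s = 0.8933 d.
C = 0.5762·exp(−0.084·0.8933) = 0.5762·0.9277 = 0.5346 mg/L.

0.535 mg/L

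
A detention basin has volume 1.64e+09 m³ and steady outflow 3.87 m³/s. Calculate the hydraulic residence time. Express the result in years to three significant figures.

13.4 yr

Q = 3.87 m³/s × 3.156e+07 s/yr = 1.221e+08 m³/yr.
Hydraulic residence time τ = V/Q = 1.64e+09/1.221e+08 = 13.43 yr.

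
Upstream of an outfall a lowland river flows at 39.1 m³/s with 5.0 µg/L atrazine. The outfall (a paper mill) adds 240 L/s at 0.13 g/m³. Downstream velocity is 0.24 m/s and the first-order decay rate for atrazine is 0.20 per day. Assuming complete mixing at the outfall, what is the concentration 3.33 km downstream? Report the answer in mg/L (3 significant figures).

240 L/s = 0.24 m³/s.
5.0 µg/L = 0.005 mg/L.
After complete mixing, C₀ = (0.24·0.13 + 39.1·0.005) / 39.34 = 0.005763 mg/L.
Travel time t = 3330 m / 0.24 m/s = 1.388e+04 s = 0.1606 d.
C = 0.005763·exp(−0.20·0.1606) = 0.005763·0.9684 = 0.00558 mg/L.

0.00558 mg/L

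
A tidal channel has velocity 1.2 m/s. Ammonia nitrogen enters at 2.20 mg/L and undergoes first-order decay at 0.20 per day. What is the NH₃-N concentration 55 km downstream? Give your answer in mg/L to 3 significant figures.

Travel time t = 55 km / 1.2 m/s = 5.5e+04/1.2 = 4.583e+04 s = 0.5305 d.
First-order decay: C = 2.20·exp(−0.20·0.5305) = 2.20·0.8993 = 1.979 mg/L.

1.98 mg/L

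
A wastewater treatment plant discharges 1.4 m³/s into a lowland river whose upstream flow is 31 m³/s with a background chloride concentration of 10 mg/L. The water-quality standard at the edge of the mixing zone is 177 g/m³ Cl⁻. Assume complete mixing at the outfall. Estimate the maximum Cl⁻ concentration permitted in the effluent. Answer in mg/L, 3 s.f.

Mass balance: 177·32.4 = 1.4·Cₑ + 31·10.
Cₑ = (5735 − 310) / 1.4 = 3875 mg/L.

3870 mg/L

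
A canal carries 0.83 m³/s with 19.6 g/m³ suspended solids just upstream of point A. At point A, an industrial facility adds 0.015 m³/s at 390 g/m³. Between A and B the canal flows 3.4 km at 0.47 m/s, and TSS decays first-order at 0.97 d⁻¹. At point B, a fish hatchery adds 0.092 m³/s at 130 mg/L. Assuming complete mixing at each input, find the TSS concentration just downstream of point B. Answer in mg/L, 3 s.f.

34.5 mg/L

After input A: C = (0.83·19.6 + 0.015·390) / 0.845 = 26.18 mg/L.
Over the 3.4 km reach to input B (t = 7234 s = 0.08373 d), decay gives C = 26.18·exp(−0.97·0.08373) = 24.13 mg/L.
After input B: C = (0.845·24.13 + 0.092·130) / 0.937 = 34.53 mg/L.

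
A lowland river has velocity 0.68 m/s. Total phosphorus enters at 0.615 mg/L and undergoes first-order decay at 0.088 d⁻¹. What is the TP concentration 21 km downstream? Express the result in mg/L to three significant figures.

0.596 mg/L

Travel time t = 21 km / 0.68 m/s = 2.1e+04/0.68 = 3.088e+04 s = 0.3574 d.
First-order decay: C = 0.615·exp(−0.088·0.3574) = 0.615·0.969 = 0.596 mg/L.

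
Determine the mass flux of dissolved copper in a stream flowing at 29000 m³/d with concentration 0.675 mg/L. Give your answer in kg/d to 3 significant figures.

29000 m³/d = 0.3356 m³/s.
Mass flux = Q·C = 0.3356 m³/s × 0.675 g/m³ = 0.2266 g/s.
= 0.2266 g/s × 86.4 = 19.58 kg/d.

19.6 kg/d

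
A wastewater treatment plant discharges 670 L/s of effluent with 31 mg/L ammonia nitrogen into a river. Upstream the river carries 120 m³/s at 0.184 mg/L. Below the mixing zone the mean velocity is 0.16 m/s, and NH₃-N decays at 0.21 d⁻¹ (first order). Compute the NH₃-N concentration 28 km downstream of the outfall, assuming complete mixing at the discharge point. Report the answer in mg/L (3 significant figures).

670 L/s = 0.67 m³/s.
After complete mixing, C₀ = (0.67·31 + 120·0.184) / 120.7 = 0.3551 mg/L.
Travel time t = 2.8e+04 m / 0.16 m/s = 1.75e+05 s = 2.025 d.
C = 0.3551·exp(−0.21·2.025) = 0.3551·0.6535 = 0.2321 mg/L.

0.232 mg/L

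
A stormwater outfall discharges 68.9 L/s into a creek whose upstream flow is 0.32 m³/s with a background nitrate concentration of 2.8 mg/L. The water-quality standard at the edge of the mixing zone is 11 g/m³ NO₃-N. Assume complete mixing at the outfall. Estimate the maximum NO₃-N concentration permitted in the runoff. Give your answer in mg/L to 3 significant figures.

68.9 L/s = 0.0689 m³/s.
Mass balance: 11·0.3889 = 0.0689·Cₑ + 0.32·2.8.
Cₑ = (4.278 − 0.896) / 0.0689 = 49.08 mg/L.

49.1 mg/L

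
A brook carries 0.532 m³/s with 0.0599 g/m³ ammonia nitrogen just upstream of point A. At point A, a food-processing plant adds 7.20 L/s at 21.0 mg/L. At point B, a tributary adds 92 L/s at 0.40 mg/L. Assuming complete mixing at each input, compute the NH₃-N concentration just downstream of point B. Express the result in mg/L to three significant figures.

7.20 L/s = 0.0072 m³/s.
After input A: C = (0.532·0.0599 + 0.0072·21) / 0.5392 = 0.3395 mg/L.
92 L/s = 0.092 m³/s.
After input B: C = (0.5392·0.3395 + 0.092·0.4) / 0.6312 = 0.3483 mg/L.

0.348 mg/L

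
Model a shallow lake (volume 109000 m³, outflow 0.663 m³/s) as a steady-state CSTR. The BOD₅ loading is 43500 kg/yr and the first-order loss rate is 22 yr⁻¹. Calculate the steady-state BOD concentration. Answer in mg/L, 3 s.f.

1.87 mg/L

Outflow Q = 0.663 m³/s × 3.156e+07 s/yr = 2.092e+07 m³/yr.
Steady-state CSTR mass balance: W = Q·C + k·V·C, so C = W/(Q + kV).
Q + kV = 2.092e+07 + 22·109000 = 2.332e+07 m³/yr.
C = 43500/2.332e+07 = 0.001865 kg/m³ = 1.865 mg/L.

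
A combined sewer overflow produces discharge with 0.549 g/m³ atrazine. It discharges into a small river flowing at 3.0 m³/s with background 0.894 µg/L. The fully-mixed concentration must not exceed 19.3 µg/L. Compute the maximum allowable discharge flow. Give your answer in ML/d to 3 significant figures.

0.894 µg/L = 0.000894 mg/L.
19.3 µg/L = 0.0193 mg/L.
Mass balance at complete mixing: C_std·(Q_w + Q_r) = Q_w·C_e + Q_r·C_b.
Rearranging, Q_w = Q_r·(C_std − C_b)/(C_e − C_std) = 3.0·(0.0193 − 0.000894) / (0.549 − 0.0193) = 0.1042 m³/s.
= 9.007 ML/d.

9.01 ML/d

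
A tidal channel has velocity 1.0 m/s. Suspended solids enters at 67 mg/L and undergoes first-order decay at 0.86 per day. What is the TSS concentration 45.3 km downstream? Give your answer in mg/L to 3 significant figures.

Travel time t = 45.3 km / 1.0 m/s = 4.53e+04/1.0 = 4.53e+04 s = 0.5243 d.
First-order decay: C = 67·exp(−0.86·0.5243) = 67·0.6371 = 42.68 mg/L.

42.7 mg/L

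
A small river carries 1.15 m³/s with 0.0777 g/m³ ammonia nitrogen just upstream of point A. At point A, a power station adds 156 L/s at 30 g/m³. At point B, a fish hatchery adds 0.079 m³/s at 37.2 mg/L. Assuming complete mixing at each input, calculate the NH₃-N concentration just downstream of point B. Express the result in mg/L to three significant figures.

156 L/s = 0.156 m³/s.
After input A: C = (1.15·0.0777 + 0.156·30) / 1.306 = 3.652 mg/L.
After input B: C = (1.306·3.652 + 0.079·37.2) / 1.385 = 5.565 mg/L.

5.57 mg/L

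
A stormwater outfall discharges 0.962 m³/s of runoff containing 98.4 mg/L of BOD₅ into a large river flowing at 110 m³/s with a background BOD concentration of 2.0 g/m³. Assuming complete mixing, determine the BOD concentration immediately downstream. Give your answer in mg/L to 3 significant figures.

2.84 mg/L

Conservation of mass across the mixing zone: C = (0.962·98.4 + 110·2) / (0.962 + 110) = 314.7/111 = 2.836 mg/L.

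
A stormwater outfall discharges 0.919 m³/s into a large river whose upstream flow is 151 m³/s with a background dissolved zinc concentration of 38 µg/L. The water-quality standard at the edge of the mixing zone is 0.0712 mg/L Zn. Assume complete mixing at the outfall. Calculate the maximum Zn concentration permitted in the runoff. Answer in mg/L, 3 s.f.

38 µg/L = 0.038 mg/L.
Mass balance: 0.0712·151.9 = 0.919·Cₑ + 151·0.038.
Cₑ = (10.82 − 5.738) / 0.919 = 5.526 mg/L.

5.53 mg/L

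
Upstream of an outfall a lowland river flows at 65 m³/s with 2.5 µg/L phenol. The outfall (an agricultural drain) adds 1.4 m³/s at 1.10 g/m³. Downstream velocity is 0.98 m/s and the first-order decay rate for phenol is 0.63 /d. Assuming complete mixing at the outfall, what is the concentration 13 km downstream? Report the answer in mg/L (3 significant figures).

0.0233 mg/L

2.5 µg/L = 0.0025 mg/L.
After complete mixing, C₀ = (1.4·1.1 + 65·0.0025) / 66.4 = 0.02564 mg/L.
Travel time t = 1.3e+04 m / 0.98 m/s = 1.327e+04 s = 0.1535 d.
C = 0.02564·exp(−0.63·0.1535) = 0.02564·0.9078 = 0.02328 mg/L.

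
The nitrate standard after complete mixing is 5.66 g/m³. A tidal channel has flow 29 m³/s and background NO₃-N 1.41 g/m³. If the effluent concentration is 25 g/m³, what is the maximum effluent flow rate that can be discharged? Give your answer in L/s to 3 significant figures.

6370 L/s

Mass balance at complete mixing: C_std·(Q_w + Q_r) = Q_w·C_e + Q_r·C_b.
Rearranging, Q_w = Q_r·(C_std − C_b)/(C_e − C_std) = 29·(5.66 − 1.41) / (25 − 5.66) = 6.373 m³/s.
= 6373 L/s.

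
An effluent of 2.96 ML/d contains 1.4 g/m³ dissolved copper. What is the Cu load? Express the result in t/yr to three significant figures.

1.51 t/yr

2.96 ML/d = 0.03426 m³/s.
Mass flux = Q·C = 0.03426 m³/s × 1.4 g/m³ = 0.04796 g/s.
= 0.04796 g/s × 31.56 = 1.514 t/yr.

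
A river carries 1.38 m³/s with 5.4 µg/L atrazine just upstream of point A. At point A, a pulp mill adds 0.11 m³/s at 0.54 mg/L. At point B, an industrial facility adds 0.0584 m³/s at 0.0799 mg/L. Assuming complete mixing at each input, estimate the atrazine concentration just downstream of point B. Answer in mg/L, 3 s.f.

5.4 µg/L = 0.0054 mg/L.
After input A: C = (1.38·0.0054 + 0.11·0.54) / 1.49 = 0.04487 mg/L.
After input B: C = (1.49·0.04487 + 0.0584·0.0799) / 1.548 = 0.04619 mg/L.

0.0462 mg/L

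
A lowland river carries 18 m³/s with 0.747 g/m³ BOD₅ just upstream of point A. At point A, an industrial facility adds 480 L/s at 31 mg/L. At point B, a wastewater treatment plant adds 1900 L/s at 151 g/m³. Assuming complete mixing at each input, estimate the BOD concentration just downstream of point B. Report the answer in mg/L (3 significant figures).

15.5 mg/L

480 L/s = 0.48 m³/s.
After input A: C = (18·0.747 + 0.48·31) / 18.48 = 1.533 mg/L.
1900 L/s = 1.9 m³/s.
After input B: C = (18.48·1.533 + 1.9·151) / 20.38 = 15.47 mg/L.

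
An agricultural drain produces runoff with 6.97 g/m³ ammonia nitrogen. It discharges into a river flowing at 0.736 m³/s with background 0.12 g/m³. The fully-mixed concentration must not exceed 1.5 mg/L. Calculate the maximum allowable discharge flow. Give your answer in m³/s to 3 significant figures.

Mass balance at complete mixing: C_std·(Q_w + Q_r) = Q_w·C_e + Q_r·C_b.
Rearranging, Q_w = Q_r·(C_std − C_b)/(C_e − C_std) = 0.736·(1.5 − 0.12) / (6.97 − 1.5) = 0.1857 m³/s.

0.186 m³/s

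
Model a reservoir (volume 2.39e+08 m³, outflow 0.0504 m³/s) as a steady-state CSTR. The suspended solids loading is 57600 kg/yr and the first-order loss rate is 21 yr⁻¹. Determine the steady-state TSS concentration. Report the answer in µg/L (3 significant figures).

Outflow Q = 0.0504 m³/s × 3.156e+07 s/yr = 1.591e+06 m³/yr.
Steady-state CSTR mass balance: W = Q·C + k·V·C, so C = W/(Q + kV).
Q + kV = 1.591e+06 + 21·2.39e+08 = 5.021e+09 m³/yr.
C = 57600/5.021e+09 = 1.147e-05 kg/m³ = 0.01147 mg/L = 11.47 µg/L.

11.5 µg/L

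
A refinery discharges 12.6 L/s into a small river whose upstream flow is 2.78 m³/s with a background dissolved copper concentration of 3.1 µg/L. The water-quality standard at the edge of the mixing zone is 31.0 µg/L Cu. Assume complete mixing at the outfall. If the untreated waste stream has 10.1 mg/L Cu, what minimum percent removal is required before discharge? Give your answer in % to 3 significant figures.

38.7 %

12.6 L/s = 0.0126 m³/s.
3.1 µg/L = 0.0031 mg/L.
31.0 µg/L = 0.031 mg/L.
Mass balance: 0.031·2.793 = 0.0126·Cₑ + 2.78·0.0031.
Cₑ = (0.08657 − 0.008618) / 0.0126 = 6.187 mg/L.
Required removal = 1 − 6.187/10.1 = 38.75 %.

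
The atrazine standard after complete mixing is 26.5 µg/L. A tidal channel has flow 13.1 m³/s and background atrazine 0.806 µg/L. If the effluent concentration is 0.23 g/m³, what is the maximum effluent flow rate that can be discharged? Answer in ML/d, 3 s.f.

143 ML/d

0.806 µg/L = 0.000806 mg/L.
26.5 µg/L = 0.0265 mg/L.
Mass balance at complete mixing: C_std·(Q_w + Q_r) = Q_w·C_e + Q_r·C_b.
Rearranging, Q_w = Q_r·(C_std − C_b)/(C_e − C_std) = 13.1·(0.0265 − 0.000806) / (0.23 − 0.0265) = 1.654 m³/s.
= 142.9 ML/d.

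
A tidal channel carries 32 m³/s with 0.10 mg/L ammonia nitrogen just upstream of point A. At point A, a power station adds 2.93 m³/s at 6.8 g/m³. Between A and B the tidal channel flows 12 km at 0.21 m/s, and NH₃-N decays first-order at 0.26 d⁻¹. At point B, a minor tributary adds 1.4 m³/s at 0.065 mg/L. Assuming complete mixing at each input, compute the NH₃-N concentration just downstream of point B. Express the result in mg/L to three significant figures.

After input A: C = (32·0.1 + 2.93·6.8) / 34.93 = 0.662 mg/L.
Over the 12 km reach to input B (t = 5.714e+04 s = 0.6614 d), decay gives C = 0.662·exp(−0.26·0.6614) = 0.5574 mg/L.
After input B: C = (34.93·0.5574 + 1.4·0.065) / 36.33 = 0.5384 mg/L.

0.538 mg/L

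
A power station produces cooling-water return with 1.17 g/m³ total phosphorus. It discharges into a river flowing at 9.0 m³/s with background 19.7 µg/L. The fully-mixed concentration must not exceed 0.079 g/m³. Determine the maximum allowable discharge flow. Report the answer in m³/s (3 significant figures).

19.7 µg/L = 0.0197 mg/L.
Mass balance at complete mixing: C_std·(Q_w + Q_r) = Q_w·C_e + Q_r·C_b.
Rearranging, Q_w = Q_r·(C_std − C_b)/(C_e − C_std) = 9.0·(0.079 − 0.0197) / (1.17 − 0.079) = 0.4892 m³/s.

0.489 m³/s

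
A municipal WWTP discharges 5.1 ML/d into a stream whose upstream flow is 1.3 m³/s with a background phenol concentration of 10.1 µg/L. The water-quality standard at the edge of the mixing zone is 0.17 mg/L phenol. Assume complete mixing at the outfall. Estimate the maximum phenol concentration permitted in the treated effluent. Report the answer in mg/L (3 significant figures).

3.69 mg/L

5.1 ML/d = 0.05903 m³/s.
10.1 µg/L = 0.0101 mg/L.
Mass balance: 0.17·1.359 = 0.05903·Cₑ + 1.3·0.0101.
Cₑ = (0.231 − 0.01313) / 0.05903 = 3.692 mg/L.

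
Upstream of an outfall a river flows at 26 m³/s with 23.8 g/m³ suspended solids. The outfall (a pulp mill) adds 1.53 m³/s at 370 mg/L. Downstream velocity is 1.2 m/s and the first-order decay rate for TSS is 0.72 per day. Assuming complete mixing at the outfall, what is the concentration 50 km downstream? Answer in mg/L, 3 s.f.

After complete mixing, C₀ = (1.53·370 + 26·23.8) / 27.53 = 43.04 mg/L.
Travel time t = 5e+04 m / 1.2 m/s = 4.167e+04 s = 0.4823 d.
C = 43.04·exp(−0.72·0.4823) = 43.04·0.7066 = 30.41 mg/L.

30.4 mg/L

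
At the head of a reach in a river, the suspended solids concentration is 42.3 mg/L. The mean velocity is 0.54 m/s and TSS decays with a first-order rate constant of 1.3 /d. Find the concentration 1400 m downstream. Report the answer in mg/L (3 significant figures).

40.7 mg/L

Travel time t = 1400 m / 0.54 m/s = 1400/0.54 = 2593 s = 0.03001 d.
First-order decay: C = 42.3·exp(−1.3·0.03001) = 42.3·0.9617 = 40.68 mg/L.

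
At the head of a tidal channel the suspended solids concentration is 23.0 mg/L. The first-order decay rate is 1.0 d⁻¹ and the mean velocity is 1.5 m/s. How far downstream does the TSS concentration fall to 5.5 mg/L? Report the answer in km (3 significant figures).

185 km

From C = C₀·e^(−kt), t = ln(C₀/C)/k = ln(23.0/5.5)/1.0 = 1.431/1.0 = 1.431 d.
Distance = v·t = 1.5 m/s × 1.236e+05 s = 1.854e+05 m = 185.4 km.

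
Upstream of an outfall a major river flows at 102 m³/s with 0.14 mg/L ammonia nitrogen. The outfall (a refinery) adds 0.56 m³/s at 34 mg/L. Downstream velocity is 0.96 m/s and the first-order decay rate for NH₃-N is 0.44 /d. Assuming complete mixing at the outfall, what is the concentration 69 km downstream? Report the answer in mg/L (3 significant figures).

0.225 mg/L

After complete mixing, C₀ = (0.56·34 + 102·0.14) / 102.6 = 0.3249 mg/L.
Travel time t = 6.9e+04 m / 0.96 m/s = 7.188e+04 s = 0.8319 d.
C = 0.3249·exp(−0.44·0.8319) = 0.3249·0.6935 = 0.2253 mg/L.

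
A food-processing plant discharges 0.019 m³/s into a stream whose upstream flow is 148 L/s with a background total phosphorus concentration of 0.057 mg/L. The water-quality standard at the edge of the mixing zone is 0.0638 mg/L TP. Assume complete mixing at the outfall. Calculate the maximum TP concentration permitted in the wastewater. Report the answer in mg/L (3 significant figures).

148 L/s = 0.148 m³/s.
Mass balance: 0.0638·0.167 = 0.019·Cₑ + 0.148·0.057.
Cₑ = (0.01065 − 0.008436) / 0.019 = 0.1168 mg/L.

0.117 mg/L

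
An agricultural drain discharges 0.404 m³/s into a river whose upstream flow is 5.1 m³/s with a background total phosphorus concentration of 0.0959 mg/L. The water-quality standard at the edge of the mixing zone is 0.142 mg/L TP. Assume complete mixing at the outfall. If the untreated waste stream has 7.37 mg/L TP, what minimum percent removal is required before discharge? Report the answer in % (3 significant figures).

90.2 %

Mass balance: 0.142·5.504 = 0.404·Cₑ + 5.1·0.0959.
Cₑ = (0.7816 − 0.4891) / 0.404 = 0.724 mg/L.
Required removal = 1 − 0.724/7.37 = 90.18 %.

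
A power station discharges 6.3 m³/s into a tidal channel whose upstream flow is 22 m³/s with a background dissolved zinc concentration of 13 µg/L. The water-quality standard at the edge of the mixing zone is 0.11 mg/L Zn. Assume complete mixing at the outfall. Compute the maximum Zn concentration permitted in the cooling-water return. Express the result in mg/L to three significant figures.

13 µg/L = 0.013 mg/L.
Mass balance: 0.11·28.3 = 6.3·Cₑ + 22·0.013.
Cₑ = (3.113 − 0.286) / 6.3 = 0.4487 mg/L.

0.449 mg/L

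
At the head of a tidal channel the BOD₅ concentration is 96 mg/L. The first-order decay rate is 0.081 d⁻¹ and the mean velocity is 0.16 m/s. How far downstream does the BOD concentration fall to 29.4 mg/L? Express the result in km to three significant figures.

From C = C₀·e^(−kt), t = ln(C₀/C)/k = ln(96/29.4)/0.081 = 1.183/0.081 = 14.61 d.
Distance = v·t = 0.16 m/s × 1.262e+06 s = 2.02e+05 m = 202 km.

202 km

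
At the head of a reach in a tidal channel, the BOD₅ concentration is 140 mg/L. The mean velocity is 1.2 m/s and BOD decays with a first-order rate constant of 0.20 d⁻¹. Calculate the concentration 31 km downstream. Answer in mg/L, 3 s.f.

132 mg/L

Travel time t = 31 km / 1.2 m/s = 3.1e+04/1.2 = 2.583e+04 s = 0.299 d.
First-order decay: C = 140·exp(−0.20·0.299) = 140·0.942 = 131.9 mg/L.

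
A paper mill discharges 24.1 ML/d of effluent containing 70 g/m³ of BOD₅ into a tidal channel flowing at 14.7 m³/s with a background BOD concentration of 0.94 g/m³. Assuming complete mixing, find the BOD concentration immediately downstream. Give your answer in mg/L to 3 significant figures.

24.1 ML/d = 0.2789 m³/s.
By mass balance at complete mixing, C = (0.2789·70 + 14.7·0.94) / (0.2789 + 14.7) = 33.34/14.98 = 2.226 mg/L.

2.23 mg/L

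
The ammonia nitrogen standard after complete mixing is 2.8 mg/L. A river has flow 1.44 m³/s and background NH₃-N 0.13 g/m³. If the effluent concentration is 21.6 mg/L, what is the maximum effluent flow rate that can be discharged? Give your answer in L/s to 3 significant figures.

205 L/s

Mass balance at complete mixing: C_std·(Q_w + Q_r) = Q_w·C_e + Q_r·C_b.
Rearranging, Q_w = Q_r·(C_std − C_b)/(C_e − C_std) = 1.44·(2.8 − 0.13) / (21.6 − 2.8) = 0.2045 m³/s.
= 204.5 L/s.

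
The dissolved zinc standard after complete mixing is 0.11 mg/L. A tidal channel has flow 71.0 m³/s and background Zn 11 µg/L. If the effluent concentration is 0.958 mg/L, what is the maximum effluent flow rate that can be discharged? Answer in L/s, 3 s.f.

8290 L/s

11 µg/L = 0.011 mg/L.
Mass balance at complete mixing: C_std·(Q_w + Q_r) = Q_w·C_e + Q_r·C_b.
Rearranging, Q_w = Q_r·(C_std − C_b)/(C_e − C_std) = 71.0·(0.11 − 0.011) / (0.958 − 0.11) = 8.289 m³/s.
= 8289 L/s.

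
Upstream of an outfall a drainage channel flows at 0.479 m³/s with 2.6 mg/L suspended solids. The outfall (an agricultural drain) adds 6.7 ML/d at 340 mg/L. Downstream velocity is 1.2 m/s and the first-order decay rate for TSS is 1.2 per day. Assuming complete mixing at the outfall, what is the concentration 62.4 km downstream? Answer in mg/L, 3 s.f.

24.1 mg/L

6.7 ML/d = 0.07755 m³/s.
After complete mixing, C₀ = (0.07755·340 + 0.479·2.6) / 0.5565 = 49.61 mg/L.
Travel time t = 6.24e+04 m / 1.2 m/s = 5.2e+04 s = 0.6019 d.
C = 49.61·exp(−1.2·0.6019) = 49.61·0.4857 = 24.09 mg/L.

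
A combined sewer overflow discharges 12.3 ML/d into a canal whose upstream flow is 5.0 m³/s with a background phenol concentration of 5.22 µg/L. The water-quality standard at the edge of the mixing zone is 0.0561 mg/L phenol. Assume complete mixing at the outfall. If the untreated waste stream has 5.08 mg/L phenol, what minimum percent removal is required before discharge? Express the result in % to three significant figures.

63.7 %

12.3 ML/d = 0.1424 m³/s.
5.22 µg/L = 0.00522 mg/L.
Mass balance: 0.0561·5.142 = 0.1424·Cₑ + 5·0.00522.
Cₑ = (0.2885 − 0.0261) / 0.1424 = 1.843 mg/L.
Required removal = 1 − 1.843/5.08 = 63.72 %.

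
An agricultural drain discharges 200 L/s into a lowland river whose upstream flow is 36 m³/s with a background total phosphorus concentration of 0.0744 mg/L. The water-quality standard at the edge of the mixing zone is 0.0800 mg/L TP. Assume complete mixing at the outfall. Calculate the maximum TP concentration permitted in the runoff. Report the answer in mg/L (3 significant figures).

1.09 mg/L

200 L/s = 0.2 m³/s.
Mass balance: 0.08·36.2 = 0.2·Cₑ + 36·0.0744.
Cₑ = (2.896 − 2.678) / 0.2 = 1.088 mg/L.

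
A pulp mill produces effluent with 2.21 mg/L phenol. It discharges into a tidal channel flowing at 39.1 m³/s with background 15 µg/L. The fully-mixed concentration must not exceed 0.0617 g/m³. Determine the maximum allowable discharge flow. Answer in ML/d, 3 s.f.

73.4 ML/d

15 µg/L = 0.015 mg/L.
Mass balance at complete mixing: C_std·(Q_w + Q_r) = Q_w·C_e + Q_r·C_b.
Rearranging, Q_w = Q_r·(C_std − C_b)/(C_e − C_std) = 39.1·(0.0617 − 0.015) / (2.21 − 0.0617) = 0.85 m³/s.
= 73.44 ML/d.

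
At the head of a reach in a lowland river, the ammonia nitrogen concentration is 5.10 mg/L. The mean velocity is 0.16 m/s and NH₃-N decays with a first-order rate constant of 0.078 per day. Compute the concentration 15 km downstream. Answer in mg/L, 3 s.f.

Travel time t = 15 km / 0.16 m/s = 1.5e+04/0.16 = 9.375e+04 s = 1.085 d.
First-order decay: C = 5.10·exp(−0.078·1.085) = 5.10·0.9188 = 4.686 mg/L.

4.69 mg/L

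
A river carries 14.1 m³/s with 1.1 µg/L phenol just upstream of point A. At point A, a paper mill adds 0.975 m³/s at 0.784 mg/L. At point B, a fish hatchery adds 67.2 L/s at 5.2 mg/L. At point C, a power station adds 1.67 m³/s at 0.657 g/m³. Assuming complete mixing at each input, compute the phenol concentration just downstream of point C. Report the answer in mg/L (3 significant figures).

1.1 µg/L = 0.0011 mg/L.
After input A: C = (14.1·0.0011 + 0.975·0.784) / 15.07 = 0.05174 mg/L.
67.2 L/s = 0.0672 m³/s.
After input B: C = (15.07·0.05174 + 0.0672·5.2) / 15.14 = 0.07458 mg/L.
After input C: C = (15.14·0.07458 + 1.67·0.657) / 16.81 = 0.1324 mg/L.

0.132 mg/L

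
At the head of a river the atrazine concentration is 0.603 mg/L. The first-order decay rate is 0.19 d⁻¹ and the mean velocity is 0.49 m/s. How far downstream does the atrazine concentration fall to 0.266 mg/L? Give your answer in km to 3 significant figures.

182 km

From C = C₀·e^(−kt), t = ln(C₀/C)/k = ln(0.603/0.266)/0.19 = 0.8184/0.19 = 4.307 d.
Distance = v·t = 0.49 m/s × 3.722e+05 s = 1.824e+05 m = 182.4 km.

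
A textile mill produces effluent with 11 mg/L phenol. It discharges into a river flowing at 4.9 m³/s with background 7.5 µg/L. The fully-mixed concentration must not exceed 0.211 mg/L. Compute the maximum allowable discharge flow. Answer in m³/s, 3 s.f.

0.0924 m³/s

7.5 µg/L = 0.0075 mg/L.
Mass balance at complete mixing: C_std·(Q_w + Q_r) = Q_w·C_e + Q_r·C_b.
Rearranging, Q_w = Q_r·(C_std − C_b)/(C_e − C_std) = 4.9·(0.211 − 0.0075) / (11 − 0.211) = 0.09242 m³/s.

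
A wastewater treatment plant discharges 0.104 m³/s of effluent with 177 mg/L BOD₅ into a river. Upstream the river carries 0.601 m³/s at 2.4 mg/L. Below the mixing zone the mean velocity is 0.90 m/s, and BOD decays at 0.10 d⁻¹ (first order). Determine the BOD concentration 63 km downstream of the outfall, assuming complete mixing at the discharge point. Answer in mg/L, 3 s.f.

After complete mixing, C₀ = (0.104·177 + 0.601·2.4) / 0.705 = 28.16 mg/L.
Travel time t = 6.3e+04 m / 0.90 m/s = 7e+04 s = 0.8102 d.
C = 28.16·exp(−0.10·0.8102) = 28.16·0.9222 = 25.97 mg/L.

26.0 mg/L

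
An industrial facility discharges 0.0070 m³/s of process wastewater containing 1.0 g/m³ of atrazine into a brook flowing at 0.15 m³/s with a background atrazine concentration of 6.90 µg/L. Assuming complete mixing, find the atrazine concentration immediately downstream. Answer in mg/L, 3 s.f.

0.0512 mg/L

6.90 µg/L = 0.0069 mg/L.
Conservation of mass across the mixing zone: C = (0.007·1 + 0.15·0.0069) / (0.007 + 0.15) = 0.008035/0.157 = 0.05118 mg/L.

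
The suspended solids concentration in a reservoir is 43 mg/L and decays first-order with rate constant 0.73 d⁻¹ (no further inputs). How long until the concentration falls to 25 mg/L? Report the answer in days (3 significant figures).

t = ln(C₀/C)/k = ln(43/25)/0.73 = 0.5423/0.73 = 0.7429 d.

0.743 d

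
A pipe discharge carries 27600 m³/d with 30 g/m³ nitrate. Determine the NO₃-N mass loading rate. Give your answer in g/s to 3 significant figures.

9.58 g/s

27600 m³/d = 0.3194 m³/s.
Mass flux = Q·C = 0.3194 m³/s × 30 g/m³ = 9.583 g/s.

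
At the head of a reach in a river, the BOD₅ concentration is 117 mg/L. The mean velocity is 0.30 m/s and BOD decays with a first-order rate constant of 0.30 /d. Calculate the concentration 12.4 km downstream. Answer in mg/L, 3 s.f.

101 mg/L

Travel time t = 12.4 km / 0.30 m/s = 1.24e+04/0.30 = 4.133e+04 s = 0.4784 d.
First-order decay: C = 117·exp(−0.30·0.4784) = 117·0.8663 = 101.4 mg/L.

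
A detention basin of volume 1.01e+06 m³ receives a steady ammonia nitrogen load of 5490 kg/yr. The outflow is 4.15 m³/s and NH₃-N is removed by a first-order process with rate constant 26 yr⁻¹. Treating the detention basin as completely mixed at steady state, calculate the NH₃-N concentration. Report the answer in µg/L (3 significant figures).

34.9 µg/L

Outflow Q = 4.15 m³/s × 3.156e+07 s/yr = 1.31e+08 m³/yr.
Steady-state CSTR mass balance: W = Q·C + k·V·C, so C = W/(Q + kV).
Q + kV = 1.31e+08 + 26·1.01e+06 = 1.572e+08 m³/yr.
C = 5490/1.572e+08 = 3.492e-05 kg/m³ = 0.03492 mg/L = 34.92 µg/L.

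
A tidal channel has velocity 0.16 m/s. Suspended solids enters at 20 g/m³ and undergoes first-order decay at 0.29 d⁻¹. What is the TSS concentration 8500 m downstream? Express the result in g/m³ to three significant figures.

16.7 g/m³

Travel time t = 8500 m / 0.16 m/s = 8500/0.16 = 5.312e+04 s = 0.6149 d.
First-order decay: C = 20·exp(−0.29·0.6149) = 20·0.8367 = 16.73 g/m³.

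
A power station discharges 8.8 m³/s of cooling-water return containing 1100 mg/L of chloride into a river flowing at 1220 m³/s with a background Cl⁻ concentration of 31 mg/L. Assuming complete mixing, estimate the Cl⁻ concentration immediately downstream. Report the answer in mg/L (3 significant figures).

38.7 mg/L

Flow-weighted mixing gives C = (8.8·1100 + 1220·31) / (8.8 + 1220) = 4.75e+04/1229 = 38.66 mg/L.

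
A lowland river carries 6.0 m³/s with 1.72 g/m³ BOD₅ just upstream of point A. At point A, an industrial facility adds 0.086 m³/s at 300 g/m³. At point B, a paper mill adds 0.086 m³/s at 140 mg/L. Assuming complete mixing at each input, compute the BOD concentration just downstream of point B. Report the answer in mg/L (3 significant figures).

After input A: C = (6·1.72 + 0.086·300) / 6.086 = 5.935 mg/L.
After input B: C = (6.086·5.935 + 0.086·140) / 6.172 = 7.803 mg/L.

7.80 mg/L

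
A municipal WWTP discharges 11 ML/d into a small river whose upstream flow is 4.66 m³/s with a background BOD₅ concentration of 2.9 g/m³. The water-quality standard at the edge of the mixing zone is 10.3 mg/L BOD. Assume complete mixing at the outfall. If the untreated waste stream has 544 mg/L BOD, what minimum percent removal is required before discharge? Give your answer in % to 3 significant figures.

11 ML/d = 0.1273 m³/s.
Mass balance: 10.3·4.787 = 0.1273·Cₑ + 4.66·2.9.
Cₑ = (49.31 − 13.51) / 0.1273 = 281.2 mg/L.
Required removal = 1 − 281.2/544 = 48.32 %.

48.3 %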